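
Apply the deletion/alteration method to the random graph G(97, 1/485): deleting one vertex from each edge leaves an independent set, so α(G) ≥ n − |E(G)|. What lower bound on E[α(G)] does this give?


E[|E(G)|] = C(97, 2)·p = 4656 · (1/485) = 48/5.
E[α(G)] ≥ n − E[|E(G)|] = 97 − 48/5 = 437/5.
Numerically: ≈ 87.400.
(This is only a lower bound; the true E[α(G)] may be larger.)

E[α(G)] ≥ 437/5 ≈ 87.400.


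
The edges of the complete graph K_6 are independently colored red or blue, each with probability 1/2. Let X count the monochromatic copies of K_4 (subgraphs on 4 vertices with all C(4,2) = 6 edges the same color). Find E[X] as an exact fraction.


Let X = Σ_S X_S over the C(6, 4) = 15 subsets S of size 4, where X_S = 1 if the K_4 on S is monochromatic.
For a fixed S, the K_4 on S has C(4, 2) = 6 edges. P[all 6 edges red] = (1/2)^6, and likewise for blue, so P[monochromatic] = 2·(1/2)^6 = 2^{1 − 6} = 1/32.
By linearity: E[X] = C(6, 4) · 2^{1 − 6} = 15 · 1/32 = 15/32.
Numerically: E[X] ≈ 0.46875.

E[X] = C(6,4)·2^(1−C(4,2)) = 15/32 ≈ 0.46875.


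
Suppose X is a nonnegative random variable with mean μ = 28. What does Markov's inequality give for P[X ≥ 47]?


μ = E[X] = 28, a = 47.
Markov: P[X ≥ 47] ≤ μ/a = (28)/47 = 28/47.
Numerically: ≈ 0.59574.
(Since a = 47 > μ = 28.00000, the bound 28/47 is < 1 and informative.)

P[X ≥ 47] ≤ 28/47 ≈ 0.59574.


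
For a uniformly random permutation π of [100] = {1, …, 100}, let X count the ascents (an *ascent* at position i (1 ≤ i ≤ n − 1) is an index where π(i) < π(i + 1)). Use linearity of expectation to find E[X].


Write X = Σ X_I over i = 1, …, 99, with X_I the indicator of one ascent.
There are 99 indicators.
For each fixed i, the pair (π(i), π(i+1)) is a uniformly random ordered pair of distinct values from {1, …, 100}; by symmetry P[π(i) < π(i+1)] = 1/2.
By linearity: E[X] = 99 · (1/2) = (100 − 1) · (1/2) = 99/2 ≈ 49.500000.

E[X] = 99/2 = 49.500000.


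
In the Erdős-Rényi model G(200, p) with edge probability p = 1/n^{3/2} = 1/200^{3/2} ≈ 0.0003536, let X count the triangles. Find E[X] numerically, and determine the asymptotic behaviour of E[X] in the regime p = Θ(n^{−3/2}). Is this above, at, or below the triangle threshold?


Number of potential triangles: C(200, 3) = 1313400.
Each occurs with probability p³ ≈ (0.0003536)³ ≈ 4.419417e-11.
By linearity: E[X] = C(200, 3)·p³ ≈ 1313400 · 4.419417e-11 ≈ 0.0001.
Since α = 3/2 > 1, p = c/n^{3/2} = o(1/n) is below the triangle threshold p ~ 1/n. Asymptotically E[X] ~ (c³/6)·n^{3(1−α)} = (1³/6)·n^{-1.5} → 0, so by Markov's inequality G has no triangles w.h.p.

E[X] ≈ 0.0001; in regime p = Θ(1/n^{3/2}) E[X] tends to 0 (below the triangle threshold p ~ 1/n).


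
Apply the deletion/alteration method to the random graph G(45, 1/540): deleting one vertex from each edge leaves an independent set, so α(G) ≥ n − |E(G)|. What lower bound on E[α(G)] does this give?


E[|E(G)|] = C(45, 2)·p = 990 · (1/540) = 11/6.
E[α(G)] ≥ n − E[|E(G)|] = 45 − 11/6 = 259/6.
Numerically: ≈ 43.167.
(This is only a lower bound; the true E[α(G)] may be larger.)

E[α(G)] ≥ 259/6 ≈ 43.167.


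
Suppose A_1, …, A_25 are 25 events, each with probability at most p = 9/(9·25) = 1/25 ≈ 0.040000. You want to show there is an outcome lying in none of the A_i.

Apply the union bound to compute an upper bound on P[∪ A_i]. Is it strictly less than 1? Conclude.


Union bound: P[∪_{i=1}^{25} A_i] ≤ Σ_i P[A_i] ≤ 25·p = 25·(1/25) = 1.
Numerically: 1 ≈ 1.000000.
Is 1 < 1? NO.
Since the bound 1 is ≥ 1, the union bound is uninformative here; it does NOT by itself certify existence.

25·p = 1 ≈ 1.000000; existence NOT certified by the union bound.


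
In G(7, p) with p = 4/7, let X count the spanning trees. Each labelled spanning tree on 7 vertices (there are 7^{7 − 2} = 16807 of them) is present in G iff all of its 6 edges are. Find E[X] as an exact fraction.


K_7 has 7^{7 − 2} = 16807 labelled spanning trees.
For each such spanning tree H, let X_H = 1 if all 6 edges of H are present in G. Then P[X_H = 1] = p^{6} = (4/7)^{6} = 4096/117649.
By linearity of expectation: E[X] = Σ_H E[X_H] = 16807 · p^{6} = 16807 · 4096/117649 = 4096/7.
Numerically: E[X] ≈ 585.1.

E[X] = 16807 · (4/7)^{6} = 4096/7 ≈ 585.1.


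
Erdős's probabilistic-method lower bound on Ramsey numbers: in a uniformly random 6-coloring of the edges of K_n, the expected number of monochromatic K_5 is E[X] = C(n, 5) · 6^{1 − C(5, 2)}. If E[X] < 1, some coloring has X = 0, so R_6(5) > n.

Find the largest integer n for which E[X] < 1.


We need C(n, 5) · 6^{1 − 10} < 1, i.e. C(n, 5) < 6^{10 − 1} = 10077696.
Check values of n near the boundary:
  n = 66: C(66, 5) = 8936928; 8936928 < 10077696? YES
  n = 67: C(67, 5) = 9657648; 9657648 < 10077696? YES
  n = 68: C(68, 5) = 10424128; 10424128 < 10077696? NO
  n = 69: C(69, 5) = 11238513; 11238513 < 10077696? NO
  n = 70: C(70, 5) = 12103014; 12103014 < 10077696? NO
The largest n with C(n, 5) < 10077696 is n = 67 (where E[X] = 67067/69984 ≈ 0.958319). Hence R_6(5) > 67, i.e. R_6(5) ≥ 68.

Largest n = 67; hence R_6(5) > 67.


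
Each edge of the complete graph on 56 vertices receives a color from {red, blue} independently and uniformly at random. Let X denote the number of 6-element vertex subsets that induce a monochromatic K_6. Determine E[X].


Let X = Σ_S X_S over the C(56, 6) = 32468436 subsets S of size 6, where X_S = 1 if the K_6 on S is monochromatic.
For a fixed S, the K_6 on S has C(6, 2) = 15 edges. P[all 15 edges red] = (1/2)^15, and likewise for blue, so P[monochromatic] = 2·(1/2)^15 = 2^{1 − 15} = 1/16384.
By linearity: E[X] = C(56, 6) · 2^{1 − 15} = 32468436 · 1/16384 = 8117109/4096.
Numerically: E[X] ≈ 1981.7161.

E[X] = C(56,6)·2^(1−C(6,2)) = 8117109/4096 ≈ 1981.7161.


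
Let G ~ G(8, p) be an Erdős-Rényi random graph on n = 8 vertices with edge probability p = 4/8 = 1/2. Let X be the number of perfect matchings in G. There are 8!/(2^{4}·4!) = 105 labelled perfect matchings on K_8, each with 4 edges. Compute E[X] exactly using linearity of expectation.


K_8 has 8!/(2^{4}·4!) = 105 labelled perfect matchings.
For each such perfect matching H, let X_H = 1 if all 4 edges of H are present in G. Then P[X_H = 1] = p^{4} = (1/2)^{4} = 1/16.
By linearity: E[X] = Σ_H E[X_H] = 105 · p^{4} = 105 · 1/16 = 105/16.
Numerically: E[X] ≈ 6.5625.

E[X] = 105 · (1/2)^{4} = 105/16 ≈ 6.5625.


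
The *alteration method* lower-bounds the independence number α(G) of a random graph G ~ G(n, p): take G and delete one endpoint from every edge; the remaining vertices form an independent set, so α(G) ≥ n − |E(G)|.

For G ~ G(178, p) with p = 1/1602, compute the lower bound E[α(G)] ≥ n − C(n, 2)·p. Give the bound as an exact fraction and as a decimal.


E[|E(G)|] = C(178, 2)·p = 15753 · (1/1602) = 59/6.
E[α(G)] ≥ n − E[|E(G)|] = 178 − 59/6 = 1009/6.
Numerically: ≈ 168.16667.
(This is only a lower bound; the true E[α(G)] may be larger.)

E[α(G)] ≥ 1009/6 ≈ 168.16667.


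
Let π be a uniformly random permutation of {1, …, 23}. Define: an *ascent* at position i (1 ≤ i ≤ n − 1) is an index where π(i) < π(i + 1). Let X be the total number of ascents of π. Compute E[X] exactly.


Write X = Σ X_I over i = 1, …, 22, with X_I the indicator of one ascent.
There are 22 indicators.
For each fixed i, the pair (π(i), π(i+1)) is a uniformly random ordered pair of distinct values from {1, …, 23}; by symmetry P[π(i) < π(i+1)] = 1/2.
By linearity: E[X] = 22 · (1/2) = (23 − 1) · (1/2) = 11 ≈ 11.0000.

E[X] = 11 = 11.0000.


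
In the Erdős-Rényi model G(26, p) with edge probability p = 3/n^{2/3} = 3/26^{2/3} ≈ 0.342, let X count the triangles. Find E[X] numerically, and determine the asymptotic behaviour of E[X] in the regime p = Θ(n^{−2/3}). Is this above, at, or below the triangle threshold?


Number of potential triangles: C(26, 3) = 2600.
Each occurs with probability p³ ≈ (0.342)³ ≈ 3.99408e-02.
By linearity: E[X] = C(26, 3)·p³ ≈ 2600 · 3.99408e-02 ≈ 103.846.
Since α = 2/3 < 1, p = c/n^{2/3} ≫ 1/n is above the triangle threshold p ~ 1/n. Asymptotically E[X] ~ (c³/6)·n^{3(1−α)} = (3³/6)·n^{1} → ∞; triangles are abundant w.h.p.

E[X] ≈ 103.846; in regime p = Θ(1/n^{2/3}) E[X] diverges (above the triangle threshold p ~ 1/n).


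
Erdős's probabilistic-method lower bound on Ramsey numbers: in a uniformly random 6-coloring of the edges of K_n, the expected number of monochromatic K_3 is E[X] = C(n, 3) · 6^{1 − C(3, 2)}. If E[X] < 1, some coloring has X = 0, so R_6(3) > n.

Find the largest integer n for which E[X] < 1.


We need C(n, 3) · 6^{1 − 3} < 1, i.e. C(n, 3) < 6^{3 − 1} = 36.
Check values of n near the boundary:
  n = 4: C(4, 3) = 4; 4 < 36? YES
  n = 5: C(5, 3) = 10; 10 < 36? YES
  n = 6: C(6, 3) = 20; 20 < 36? YES
  n = 7: C(7, 3) = 35; 35 < 36? YES
  n = 8: C(8, 3) = 56; 56 < 36? NO
The largest n with C(n, 3) < 36 is n = 7 (where E[X] = 35/36 ≈ 0.972222). Hence R_6(3) > 7, i.e. R_6(3) ≥ 8.

Largest n = 7; hence R_6(3) > 7.


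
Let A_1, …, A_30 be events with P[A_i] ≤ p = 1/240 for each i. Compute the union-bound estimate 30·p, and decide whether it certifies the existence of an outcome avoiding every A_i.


Union bound: P[∪_{i=1}^{30} A_i] ≤ Σ_i P[A_i] ≤ 30·p = 30·(1/240) = 1/8.
Numerically: 1/8 ≈ 0.12500.
Is 1/8 < 1? YES.
Since P[∪ A_i] ≤ 1/8 < 1, the complement has P[∩ A_i^c] ≥ 1 − 1/8 = 7/8 > 0, so some outcome avoids every A_i.

30·p = 1/8 ≈ 0.12500; existence CERTIFIED by the union bound.


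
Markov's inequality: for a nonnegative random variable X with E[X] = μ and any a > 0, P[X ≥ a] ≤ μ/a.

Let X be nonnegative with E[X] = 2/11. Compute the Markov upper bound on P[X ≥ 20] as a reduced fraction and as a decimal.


μ = E[X] = 2/11, a = 20.
Markov: P[X ≥ 20] ≤ μ/a = (2/11)/20 = 1/110.
Numerically: ≈ 0.009091.
(Since a = 20 > μ = 0.181818, the bound 1/110 is < 1 and informative.)

P[X ≥ 20] ≤ 1/110 ≈ 0.009091.


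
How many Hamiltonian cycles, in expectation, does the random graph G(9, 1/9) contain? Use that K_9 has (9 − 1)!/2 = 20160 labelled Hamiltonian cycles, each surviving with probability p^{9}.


K_9 has (9 − 1)!/2 = 20160 labelled Hamiltonian cycles.
For each such Hamiltonian cycle H, let X_H = 1 if all 9 edges of H are present in G. Then P[X_H = 1] = p^{9} = (1/9)^{9} = 1/387420489.
Summing the indicators: E[X] = Σ_H E[X_H] = 20160 · p^{9} = 20160 · 1/387420489 = 2240/43046721.
Numerically: E[X] ≈ 5.20365e-05.

E[X] = 20160 · (1/9)^{9} = 2240/43046721 ≈ 5.20365e-05.


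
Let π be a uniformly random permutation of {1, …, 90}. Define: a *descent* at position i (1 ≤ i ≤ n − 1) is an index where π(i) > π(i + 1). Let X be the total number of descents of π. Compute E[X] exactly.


Write X = Σ X_I over i = 1, …, 89, with X_I the indicator of one descent.
There are 89 indicators.
For each fixed i, the pair (π(i), π(i+1)) is a uniformly random ordered pair of distinct values from {1, …, 90}; by symmetry P[π(i) > π(i+1)] = 1/2.
By linearity: E[X] = 89 · (1/2) = (90 − 1) · (1/2) = 89/2 ≈ 44.500.

E[X] = 89/2 = 44.500.


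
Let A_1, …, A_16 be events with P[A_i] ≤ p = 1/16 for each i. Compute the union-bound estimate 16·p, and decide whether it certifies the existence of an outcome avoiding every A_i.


Union bound: P[∪_{i=1}^{16} A_i] ≤ Σ_i P[A_i] ≤ 16·p = 16·(1/16) = 1.
Numerically: 1 ≈ 1.00000.
Is 1 < 1? NO.
Since the bound 1 is ≥ 1, the union bound is uninformative here; it does NOT by itself certify existence.

16·p = 1 ≈ 1.00000; existence NOT certified by the union bound.


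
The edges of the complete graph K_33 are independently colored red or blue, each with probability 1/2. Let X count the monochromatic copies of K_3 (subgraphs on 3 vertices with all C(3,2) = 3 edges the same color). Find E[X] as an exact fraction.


Let X = Σ_S X_S over the C(33, 3) = 5456 subsets S of size 3, where X_S = 1 if the K_3 on S is monochromatic.
For a fixed S, the K_3 on S has C(3, 2) = 3 edges. P[all 3 edges red] = (1/2)^3, and likewise for blue, so P[monochromatic] = 2·(1/2)^3 = 2^{1 − 3} = 1/4.
By linearity: E[X] = C(33, 3) · 2^{1 − 3} = 5456 · 1/4 = 1364.
Numerically: E[X] ≈ 1364.0000.

E[X] = C(33,3)·2^(1−C(3,2)) = 1364 ≈ 1364.0000.


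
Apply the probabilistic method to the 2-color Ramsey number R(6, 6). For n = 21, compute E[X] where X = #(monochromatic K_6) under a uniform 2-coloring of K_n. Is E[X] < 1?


E[X] = C(21, 6) · 2^{1 − 15} = 54264 · 2^{−14} = 54264/16384.
As a reduced fraction: E[X] = 6783/2048 ≈ 3.312012.
Is E[X] < 1? NO.
Since E[X] ≥ 1, the first-moment bound is inconclusive at n = 21; it does NOT by itself certify R(6, 6) > 21.

E[X] = 6783/2048 ≈ 3.312012; E[X] ≥ 1; first-moment method inconclusive here.


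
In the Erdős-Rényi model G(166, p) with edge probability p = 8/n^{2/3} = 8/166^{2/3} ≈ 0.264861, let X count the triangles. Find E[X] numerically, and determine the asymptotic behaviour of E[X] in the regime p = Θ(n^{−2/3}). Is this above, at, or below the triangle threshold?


Number of potential triangles: C(166, 3) = 748660.
Each occurs with probability p³ ≈ (0.264861)³ ≈ 1.85803455e-02.
By linearity: E[X] = C(166, 3)·p³ ≈ 748660 · 1.85803455e-02 ≈ 13910.361446.
Since α = 2/3 < 1, p = c/n^{2/3} ≫ 1/n is above the triangle threshold p ~ 1/n. Asymptotically E[X] ~ (c³/6)·n^{3(1−α)} = (8³/6)·n^{1} → ∞; triangles are abundant w.h.p.

E[X] ≈ 13910.361446; in regime p = Θ(1/n^{2/3}) E[X] diverges (above the triangle threshold p ~ 1/n).


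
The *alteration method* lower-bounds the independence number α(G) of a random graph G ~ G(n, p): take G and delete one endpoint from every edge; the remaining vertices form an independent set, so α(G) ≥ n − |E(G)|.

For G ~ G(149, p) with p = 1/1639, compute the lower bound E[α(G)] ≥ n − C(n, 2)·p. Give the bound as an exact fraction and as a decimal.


E[|E(G)|] = C(149, 2)·p = 11026 · (1/1639) = 74/11.
E[α(G)] ≥ n − E[|E(G)|] = 149 − 74/11 = 1565/11.
Numerically: ≈ 142.273.
(This is only a lower bound; the true E[α(G)] may be larger.)

E[α(G)] ≥ 1565/11 ≈ 142.273.


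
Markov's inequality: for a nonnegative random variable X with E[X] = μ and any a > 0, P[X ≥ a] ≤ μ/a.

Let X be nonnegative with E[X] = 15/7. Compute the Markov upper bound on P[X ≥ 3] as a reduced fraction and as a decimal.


μ = E[X] = 15/7, a = 3.
Markov: P[X ≥ 3] ≤ μ/a = (15/7)/3 = 5/7.
Numerically: ≈ 0.71429.
(Since a = 3 > μ = 2.14286, the bound 5/7 is < 1 and informative.)

P[X ≥ 3] ≤ 5/7 ≈ 0.71429.


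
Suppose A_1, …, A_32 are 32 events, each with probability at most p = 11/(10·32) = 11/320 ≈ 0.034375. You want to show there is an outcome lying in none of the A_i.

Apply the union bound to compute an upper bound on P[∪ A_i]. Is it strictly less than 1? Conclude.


Union bound: P[∪_{i=1}^{32} A_i] ≤ Σ_i P[A_i] ≤ 32·p = 32·(11/320) = 11/10.
Numerically: 11/10 ≈ 1.100000.
Is 11/10 < 1? NO.
Since the bound 11/10 is ≥ 1, the union bound is uninformative here; it does NOT by itself certify existence.

32·p = 11/10 ≈ 1.100000; existence NOT certified by the union bound.


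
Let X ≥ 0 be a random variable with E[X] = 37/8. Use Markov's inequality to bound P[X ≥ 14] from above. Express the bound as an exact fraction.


μ = E[X] = 37/8, a = 14.
Markov: P[X ≥ 14] ≤ μ/a = (37/8)/14 = 37/112.
Numerically: ≈ 0.330357.
(Since a = 14 > μ = 4.625000, the bound 37/112 is < 1 and informative.)

P[X ≥ 14] ≤ 37/112 ≈ 0.330357.


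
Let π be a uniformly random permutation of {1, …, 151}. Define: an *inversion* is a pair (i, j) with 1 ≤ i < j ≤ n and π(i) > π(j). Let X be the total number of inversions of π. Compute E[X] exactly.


Write X = Σ X_I over the C(151, 2) = 11325 pairs i < j, with X_I the indicator of one inversion.
There are 11325 indicators.
For each fixed pair i < j, the values π(i) and π(j) are two distinct elements of {1, …, 151} in uniformly random order; by symmetry P[π(i) > π(j)] = 1/2.
By linearity: E[X] = 11325 · (1/2) = C(151, 2) · (1/2) = 11325/2 = 11325/2 ≈ 5662.5000.

E[X] = 11325/2 = 5662.5000.


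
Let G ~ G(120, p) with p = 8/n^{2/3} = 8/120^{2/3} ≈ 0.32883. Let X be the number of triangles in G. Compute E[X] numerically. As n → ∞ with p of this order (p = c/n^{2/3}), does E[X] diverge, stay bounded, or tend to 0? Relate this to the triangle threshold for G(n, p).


Number of potential triangles: C(120, 3) = 280840.
Each occurs with probability p³ ≈ (0.32883)³ ≈ 3.5555556e-02.
By linearity: E[X] = C(120, 3)·p³ ≈ 280840 · 3.5555556e-02 ≈ 9985.42222.
Since α = 2/3 < 1, p = c/n^{2/3} ≫ 1/n is above the triangle threshold p ~ 1/n. Asymptotically E[X] ~ (c³/6)·n^{3(1−α)} = (8³/6)·n^{1} → ∞; triangles are abundant w.h.p.

E[X] ≈ 9985.42222; in regime p = Θ(1/n^{2/3}) E[X] diverges (above the triangle threshold p ~ 1/n).


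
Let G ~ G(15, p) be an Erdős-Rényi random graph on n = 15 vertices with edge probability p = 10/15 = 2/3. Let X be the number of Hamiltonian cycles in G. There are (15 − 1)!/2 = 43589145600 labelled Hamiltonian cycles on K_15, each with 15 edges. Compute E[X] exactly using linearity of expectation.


K_15 has (15 − 1)!/2 = 43589145600 labelled Hamiltonian cycles.
For each such Hamiltonian cycle H, let X_H = 1 if all 15 edges of H are present in G. Then P[X_H = 1] = p^{15} = (2/3)^{15} = 32768/14348907.
By linearity: E[X] = Σ_H E[X_H] = 43589145600 · p^{15} = 43589145600 · 32768/14348907 = 5877897625600/59049.
Numerically: E[X] ≈ 9.95e+07.

E[X] = 43589145600 · (2/3)^{15} = 5877897625600/59049 ≈ 9.95e+07.


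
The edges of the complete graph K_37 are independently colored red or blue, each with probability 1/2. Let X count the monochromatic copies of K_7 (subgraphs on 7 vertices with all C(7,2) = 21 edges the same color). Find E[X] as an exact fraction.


Let X = Σ_S X_S over the C(37, 7) = 10295472 subsets S of size 7, where X_S = 1 if the K_7 on S is monochromatic.
For a fixed S, the K_7 on S has C(7, 2) = 21 edges. P[all 21 edges red] = (1/2)^21, and likewise for blue, so P[monochromatic] = 2·(1/2)^21 = 2^{1 − 21} = 1/1048576.
By linearity of expectation: E[X] = C(37, 7) · 2^{1 − 21} = 10295472 · 1/1048576 = 643467/65536.
Numerically: E[X] ≈ 9.818527.

E[X] = C(37,7)·2^(1−C(7,2)) = 643467/65536 ≈ 9.818527.


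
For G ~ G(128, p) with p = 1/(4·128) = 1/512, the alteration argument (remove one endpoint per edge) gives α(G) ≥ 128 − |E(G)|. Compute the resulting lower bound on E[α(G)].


E[|E(G)|] = C(128, 2)·p = 8128 · (1/512) = 127/8.
E[α(G)] ≥ n − E[|E(G)|] = 128 − 127/8 = 897/8.
Numerically: ≈ 112.125000.
(This is only a lower bound; the true E[α(G)] may be larger.)

E[α(G)] ≥ 897/8 ≈ 112.125000.


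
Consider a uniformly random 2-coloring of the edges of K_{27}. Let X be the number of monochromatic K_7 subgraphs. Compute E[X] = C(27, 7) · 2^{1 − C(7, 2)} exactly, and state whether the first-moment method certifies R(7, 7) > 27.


E[X] = C(27, 7) · 2^{1 − 21} = 888030 · 2^{−20} = 888030/1048576.
As a reduced fraction: E[X] = 444015/524288 ≈ 0.84689.
Is E[X] < 1? YES.
Since E[X] < 1, there exists a 2-coloring of K_{27} with no monochromatic K_7; hence R(7, 7) > 27.

E[X] = 444015/524288 ≈ 0.84689; E[X] < 1, so R(7, 7) > 27.


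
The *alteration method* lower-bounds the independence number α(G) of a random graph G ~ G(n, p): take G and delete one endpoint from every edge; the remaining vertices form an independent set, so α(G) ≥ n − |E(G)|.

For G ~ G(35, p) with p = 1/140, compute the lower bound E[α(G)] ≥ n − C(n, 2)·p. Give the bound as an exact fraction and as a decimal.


E[|E(G)|] = C(35, 2)·p = 595 · (1/140) = 17/4.
E[α(G)] ≥ n − E[|E(G)|] = 35 − 17/4 = 123/4.
Numerically: ≈ 30.75000.
(This is only a lower bound; the true E[α(G)] may be larger.)

E[α(G)] ≥ 123/4 ≈ 30.75000.


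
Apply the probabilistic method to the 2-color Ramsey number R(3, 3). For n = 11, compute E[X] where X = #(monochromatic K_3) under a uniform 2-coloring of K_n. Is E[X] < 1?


E[X] = C(11, 3) · 2^{1 − 3} = 165 · 2^{−2} = 165/4.
As a reduced fraction: E[X] = 165/4 ≈ 41.250.
Is E[X] < 1? NO.
Since E[X] ≥ 1, the first-moment bound is inconclusive at n = 11; it does NOT by itself certify R(3, 3) > 11.

E[X] = 165/4 ≈ 41.250; E[X] ≥ 1; first-moment method inconclusive here.


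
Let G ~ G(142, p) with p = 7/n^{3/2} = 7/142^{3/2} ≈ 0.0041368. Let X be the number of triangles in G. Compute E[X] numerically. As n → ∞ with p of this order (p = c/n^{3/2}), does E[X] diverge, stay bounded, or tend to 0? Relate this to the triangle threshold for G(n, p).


Number of potential triangles: C(142, 3) = 467180.
Each occurs with probability p³ ≈ (0.0041368)³ ≈ 7.0794019e-08.
By linearity: E[X] = C(142, 3)·p³ ≈ 467180 · 7.0794019e-08 ≈ 0.03307.
Since α = 3/2 > 1, p = c/n^{3/2} = o(1/n) is below the triangle threshold p ~ 1/n. Asymptotically E[X] ~ (c³/6)·n^{3(1−α)} = (7³/6)·n^{-1.5} → 0, so by Markov's inequality G has no triangles w.h.p.

E[X] ≈ 0.03307; in regime p = Θ(1/n^{3/2}) E[X] tends to 0 (below the triangle threshold p ~ 1/n).


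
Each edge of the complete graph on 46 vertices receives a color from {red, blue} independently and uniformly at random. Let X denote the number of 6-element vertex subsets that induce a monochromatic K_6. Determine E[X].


Let X = Σ_S X_S over the C(46, 6) = 9366819 subsets S of size 6, where X_S = 1 if the K_6 on S is monochromatic.
For a fixed S, the K_6 on S has C(6, 2) = 15 edges. P[all 15 edges red] = (1/2)^15, and likewise for blue, so P[monochromatic] = 2·(1/2)^15 = 2^{1 − 15} = 1/16384.
Summing: E[X] = C(46, 6) · 2^{1 − 15} = 9366819 · 1/16384 = 9366819/16384.
Numerically: E[X] ≈ 571.7053.

E[X] = C(46,6)·2^(1−C(6,2)) = 9366819/16384 ≈ 571.7053.


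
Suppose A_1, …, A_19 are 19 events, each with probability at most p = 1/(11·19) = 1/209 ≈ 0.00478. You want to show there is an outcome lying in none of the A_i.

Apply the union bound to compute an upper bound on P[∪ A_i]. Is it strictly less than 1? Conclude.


Union bound: P[∪_{i=1}^{19} A_i] ≤ Σ_i P[A_i] ≤ 19·p = 19·(1/209) = 1/11.
Numerically: 1/11 ≈ 0.09091.
Is 1/11 < 1? YES.
Since P[∪ A_i] ≤ 1/11 < 1, the complement has P[∩ A_i^c] ≥ 1 − 1/11 = 10/11 > 0, so some outcome avoids every A_i.

19·p = 1/11 ≈ 0.09091; existence CERTIFIED by the union bound.


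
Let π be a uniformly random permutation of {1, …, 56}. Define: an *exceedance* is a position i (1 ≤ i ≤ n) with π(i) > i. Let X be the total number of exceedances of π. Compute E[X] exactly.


Write X = Σ_{i=1}^{56} X_i, where X_i = 1_{π(i) > i}.
For each fixed i, π(i) is uniform over {1, …, 56} (marginal of a uniform permutation), so P[π(i) > i] = (n − i)/n. Summing: Σ_{i=1}^{56} (n − i)/n = (0 + 1 + … + 55)/56 = 56(56 − 1)/(2·56) = (56 − 1)/2.
Hence E[X] = Σ_{i=1}^{56} (56 − i)/56 = 55/2 ≈ 27.50000.

E[X] = 55/2 = 27.50000.


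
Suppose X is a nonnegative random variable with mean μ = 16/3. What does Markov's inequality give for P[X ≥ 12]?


μ = E[X] = 16/3, a = 12.
Markov: P[X ≥ 12] ≤ μ/a = (16/3)/12 = 4/9.
Numerically: ≈ 0.444444.
(Since a = 12 > μ = 5.333333, the bound 4/9 is < 1 and informative.)

P[X ≥ 12] ≤ 4/9 ≈ 0.444444.


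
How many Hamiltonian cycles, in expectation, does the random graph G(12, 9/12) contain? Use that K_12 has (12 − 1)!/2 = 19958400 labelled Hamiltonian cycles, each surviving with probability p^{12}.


K_12 has (12 − 1)!/2 = 19958400 labelled Hamiltonian cycles.
For each such Hamiltonian cycle H, let X_H = 1 if all 12 edges of H are present in G. Then P[X_H = 1] = p^{12} = (3/4)^{12} = 531441/16777216.
Summing the indicators: E[X] = Σ_H E[X_H] = 19958400 · p^{12} = 19958400 · 531441/16777216 = 82864937925/131072.
Numerically: E[X] ≈ 6.322e+05.

E[X] = 19958400 · (3/4)^{12} = 82864937925/131072 ≈ 6.322e+05.


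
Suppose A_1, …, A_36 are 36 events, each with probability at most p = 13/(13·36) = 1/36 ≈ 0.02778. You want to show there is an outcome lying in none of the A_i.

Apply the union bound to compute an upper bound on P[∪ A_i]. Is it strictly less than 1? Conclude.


Union bound: P[∪_{i=1}^{36} A_i] ≤ Σ_i P[A_i] ≤ 36·p = 36·(1/36) = 1.
Numerically: 1 ≈ 1.00000.
Is 1 < 1? NO.
Since the bound 1 is ≥ 1, the union bound is uninformative here; it does NOT by itself certify existence.

36·p = 1 ≈ 1.00000; existence NOT certified by the union bound.


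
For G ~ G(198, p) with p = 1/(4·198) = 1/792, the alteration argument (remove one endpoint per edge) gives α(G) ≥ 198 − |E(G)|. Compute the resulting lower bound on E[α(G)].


E[|E(G)|] = C(198, 2)·p = 19503 · (1/792) = 197/8.
E[α(G)] ≥ n − E[|E(G)|] = 198 − 197/8 = 1387/8.
Numerically: ≈ 173.375000.
(This is only a lower bound; the true E[α(G)] may be larger.)

E[α(G)] ≥ 1387/8 ≈ 173.375000.


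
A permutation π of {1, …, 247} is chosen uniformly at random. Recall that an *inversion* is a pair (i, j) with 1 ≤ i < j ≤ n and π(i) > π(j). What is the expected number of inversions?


Write X = Σ X_I over the C(247, 2) = 30381 pairs i < j, with X_I the indicator of one inversion.
There are 30381 indicators.
For each fixed pair i < j, the values π(i) and π(j) are two distinct elements of {1, …, 247} in uniformly random order; by symmetry P[π(i) > π(j)] = 1/2.
By linearity: E[X] = 30381 · (1/2) = C(247, 2) · (1/2) = 30381/2 = 30381/2 ≈ 15190.5000.

E[X] = 30381/2 = 15190.5000.


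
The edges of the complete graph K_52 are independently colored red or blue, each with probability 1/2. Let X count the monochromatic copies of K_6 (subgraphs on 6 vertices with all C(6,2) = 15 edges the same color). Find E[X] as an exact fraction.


Let X = Σ_S X_S over the C(52, 6) = 20358520 subsets S of size 6, where X_S = 1 if the K_6 on S is monochromatic.
For a fixed S, the K_6 on S has C(6, 2) = 15 edges. P[all 15 edges red] = (1/2)^15, and likewise for blue, so P[monochromatic] = 2·(1/2)^15 = 2^{1 − 15} = 1/16384.
By linearity: E[X] = C(52, 6) · 2^{1 − 15} = 20358520 · 1/16384 = 2544815/2048.
Numerically: E[X] ≈ 1242.585449.

E[X] = C(52,6)·2^(1−C(6,2)) = 2544815/2048 ≈ 1242.585449.


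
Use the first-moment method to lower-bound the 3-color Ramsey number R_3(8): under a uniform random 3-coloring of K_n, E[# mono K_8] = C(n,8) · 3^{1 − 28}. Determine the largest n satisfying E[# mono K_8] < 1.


We need C(n, 8) · 3^{1 − 28} < 1, i.e. C(n, 8) < 3^{28 − 1} = 7625597484987.
Check values of n near the boundary:
  n = 155: C(155, 8) = 6876747915675; 6876747915675 < 7625597484987? YES
  n = 156: C(156, 8) = 7248464019225; 7248464019225 < 7625597484987? YES
  n = 157: C(157, 8) = 7637643295425; 7637643295425 < 7625597484987? NO
The largest n with C(n, 8) < 7625597484987 is n = 156 (where E[X] = 805384891025/847288609443 ≈ 0.950544). Hence R_3(8) > 156, i.e. R_3(8) ≥ 157.

Largest n = 156; hence R_3(8) > 156.


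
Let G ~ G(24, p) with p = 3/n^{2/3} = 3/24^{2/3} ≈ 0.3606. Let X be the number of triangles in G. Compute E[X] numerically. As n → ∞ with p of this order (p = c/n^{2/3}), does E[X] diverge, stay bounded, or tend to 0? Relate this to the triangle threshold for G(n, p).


Number of potential triangles: C(24, 3) = 2024.
Each occurs with probability p³ ≈ (0.3606)³ ≈ 4.687500e-02.
By linearity: E[X] = C(24, 3)·p³ ≈ 2024 · 4.687500e-02 ≈ 94.8750.
Since α = 2/3 < 1, p = c/n^{2/3} ≫ 1/n is above the triangle threshold p ~ 1/n. Asymptotically E[X] ~ (c³/6)·n^{3(1−α)} = (3³/6)·n^{1} → ∞; triangles are abundant w.h.p.

E[X] ≈ 94.8750; in regime p = Θ(1/n^{2/3}) E[X] diverges (above the triangle threshold p ~ 1/n).


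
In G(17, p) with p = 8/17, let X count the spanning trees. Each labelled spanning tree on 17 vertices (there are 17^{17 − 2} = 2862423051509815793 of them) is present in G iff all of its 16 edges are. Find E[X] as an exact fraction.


K_17 has 17^{17 − 2} = 2862423051509815793 labelled spanning trees.
For each such spanning tree H, let X_H = 1 if all 16 edges of H are present in G. Then P[X_H = 1] = p^{16} = (8/17)^{16} = 281474976710656/48661191875666868481.
Summing the indicators: E[X] = Σ_H E[X_H] = 2862423051509815793 · p^{16} = 2862423051509815793 · 281474976710656/48661191875666868481 = 281474976710656/17.
Numerically: E[X] ≈ 1.66e+13.

E[X] = 2862423051509815793 · (8/17)^{16} = 281474976710656/17 ≈ 1.66e+13.


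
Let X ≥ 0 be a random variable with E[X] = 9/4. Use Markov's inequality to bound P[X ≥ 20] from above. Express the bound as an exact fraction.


μ = E[X] = 9/4, a = 20.
Markov: P[X ≥ 20] ≤ μ/a = (9/4)/20 = 9/80.
Numerically: ≈ 0.11250.
(Since a = 20 > μ = 2.25000, the bound 9/80 is < 1 and informative.)

P[X ≥ 20] ≤ 9/80 ≈ 0.11250.


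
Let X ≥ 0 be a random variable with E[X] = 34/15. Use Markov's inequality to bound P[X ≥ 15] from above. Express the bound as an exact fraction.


μ = E[X] = 34/15, a = 15.
Markov: P[X ≥ 15] ≤ μ/a = (34/15)/15 = 34/225.
Numerically: ≈ 0.151.
(Since a = 15 > μ = 2.267, the bound 34/225 is < 1 and informative.)

P[X ≥ 15] ≤ 34/225 ≈ 0.151.


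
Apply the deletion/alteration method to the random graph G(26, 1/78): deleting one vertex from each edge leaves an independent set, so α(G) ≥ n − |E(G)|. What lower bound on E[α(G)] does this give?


E[|E(G)|] = C(26, 2)·p = 325 · (1/78) = 25/6.
E[α(G)] ≥ n − E[|E(G)|] = 26 − 25/6 = 131/6.
Numerically: ≈ 21.833333.
(This is only a lower bound; the true E[α(G)] may be larger.)

E[α(G)] ≥ 131/6 ≈ 21.833333.


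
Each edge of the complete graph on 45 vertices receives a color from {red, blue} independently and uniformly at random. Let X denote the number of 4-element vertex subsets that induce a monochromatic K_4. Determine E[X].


Let X = Σ_S X_S over the C(45, 4) = 148995 subsets S of size 4, where X_S = 1 if the K_4 on S is monochromatic.
For a fixed S, the K_4 on S has C(4, 2) = 6 edges. P[all 6 edges red] = (1/2)^6, and likewise for blue, so P[monochromatic] = 2·(1/2)^6 = 2^{1 − 6} = 1/32.
By linearity of expectation: E[X] = C(45, 4) · 2^{1 − 6} = 148995 · 1/32 = 148995/32.
Numerically: E[X] ≈ 4656.0938.

E[X] = C(45,4)·2^(1−C(4,2)) = 148995/32 ≈ 4656.0938.


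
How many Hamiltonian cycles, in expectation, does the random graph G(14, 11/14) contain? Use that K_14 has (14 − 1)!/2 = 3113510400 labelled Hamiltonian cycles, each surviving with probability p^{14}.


K_14 has (14 − 1)!/2 = 3113510400 labelled Hamiltonian cycles.
For each such Hamiltonian cycle H, let X_H = 1 if all 14 edges of H are present in G. Then P[X_H = 1] = p^{14} = (11/14)^{14} = 379749833583241/11112006825558016.
By linearity of expectation: E[X] = Σ_H E[X_H] = 3113510400 · p^{14} = 3113510400 · 379749833583241/11112006825558016 = 329898174179601037725/3100448333024.
Numerically: E[X] ≈ 1.064e+08.

E[X] = 3113510400 · (11/14)^{14} = 329898174179601037725/3100448333024 ≈ 1.064e+08.


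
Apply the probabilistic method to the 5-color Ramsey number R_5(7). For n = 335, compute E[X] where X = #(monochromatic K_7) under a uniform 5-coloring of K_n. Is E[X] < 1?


E[X] = C(335, 7) · 5^{1 − 21} = 88202498238195 · 5^{−20} = 88202498238195/95367431640625.
As a reduced fraction: E[X] = 17640499647639/19073486328125 ≈ 0.925.
Is E[X] < 1? YES.
Since E[X] < 1, there exists a 5-coloring of K_{335} with no monochromatic K_7; hence R_5(7) > 335.

E[X] = 17640499647639/19073486328125 ≈ 0.925; E[X] < 1, so R_5(7) > 335.


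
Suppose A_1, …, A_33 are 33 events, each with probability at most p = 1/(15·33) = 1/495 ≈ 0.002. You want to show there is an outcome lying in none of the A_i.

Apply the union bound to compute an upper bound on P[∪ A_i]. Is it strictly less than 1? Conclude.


Union bound: P[∪_{i=1}^{33} A_i] ≤ Σ_i P[A_i] ≤ 33·p = 33·(1/495) = 1/15.
Numerically: 1/15 ≈ 0.067.
Is 1/15 < 1? YES.
Since P[∪ A_i] ≤ 1/15 < 1, the complement has P[∩ A_i^c] ≥ 1 − 1/15 = 14/15 > 0, so some outcome avoids every A_i.

33·p = 1/15 ≈ 0.067; existence CERTIFIED by the union bound.


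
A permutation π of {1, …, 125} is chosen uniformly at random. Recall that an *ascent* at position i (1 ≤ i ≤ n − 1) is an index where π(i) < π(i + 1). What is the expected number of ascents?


Write X = Σ X_I over i = 1, …, 124, with X_I the indicator of one ascent.
There are 124 indicators.
For each fixed i, the pair (π(i), π(i+1)) is a uniformly random ordered pair of distinct values from {1, …, 125}; by symmetry P[π(i) < π(i+1)] = 1/2.
By linearity: E[X] = 124 · (1/2) = (125 − 1) · (1/2) = 62 ≈ 62.000000.

E[X] = 62 = 62.000000.


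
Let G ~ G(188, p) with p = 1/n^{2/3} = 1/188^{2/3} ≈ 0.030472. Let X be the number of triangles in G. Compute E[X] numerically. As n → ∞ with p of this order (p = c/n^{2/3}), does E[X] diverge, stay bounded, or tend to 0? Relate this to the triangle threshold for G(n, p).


Number of potential triangles: C(188, 3) = 1089836.
Each occurs with probability p³ ≈ (0.030472)³ ≈ 2.8293345e-05.
By linearity: E[X] = C(188, 3)·p³ ≈ 1089836 · 2.8293345e-05 ≈ 30.83511.
Since α = 2/3 < 1, p = c/n^{2/3} ≫ 1/n is above the triangle threshold p ~ 1/n. Asymptotically E[X] ~ (c³/6)·n^{3(1−α)} = (1³/6)·n^{1} → ∞; triangles are abundant w.h.p.

E[X] ≈ 30.83511; in regime p = Θ(1/n^{2/3}) E[X] diverges (above the triangle threshold p ~ 1/n).


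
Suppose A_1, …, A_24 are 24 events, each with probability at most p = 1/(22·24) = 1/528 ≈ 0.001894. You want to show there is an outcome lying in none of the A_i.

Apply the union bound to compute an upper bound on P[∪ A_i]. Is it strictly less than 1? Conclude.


Union bound: P[∪_{i=1}^{24} A_i] ≤ Σ_i P[A_i] ≤ 24·p = 24·(1/528) = 1/22.
Numerically: 1/22 ≈ 0.045455.
Is 1/22 < 1? YES.
Since P[∪ A_i] ≤ 1/22 < 1, the complement has P[∩ A_i^c] ≥ 1 − 1/22 = 21/22 > 0, so some outcome avoids every A_i.

24·p = 1/22 ≈ 0.045455; existence CERTIFIED by the union bound.


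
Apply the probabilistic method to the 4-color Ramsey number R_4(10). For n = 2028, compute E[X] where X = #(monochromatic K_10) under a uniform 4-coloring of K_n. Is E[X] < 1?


E[X] = C(2028, 10) · 4^{1 − 45} = 317149973285521499299300410 · 4^{−44} = 317149973285521499299300410/309485009821345068724781056.
As a reduced fraction: E[X] = 158574986642760749649650205/154742504910672534362390528 ≈ 1.0248.
Is E[X] < 1? NO.
Since E[X] ≥ 1, the first-moment bound is inconclusive at n = 2028; it does NOT by itself certify R_4(10) > 2028.

E[X] = 158574986642760749649650205/154742504910672534362390528 ≈ 1.0248; E[X] ≥ 1; first-moment method inconclusive here.


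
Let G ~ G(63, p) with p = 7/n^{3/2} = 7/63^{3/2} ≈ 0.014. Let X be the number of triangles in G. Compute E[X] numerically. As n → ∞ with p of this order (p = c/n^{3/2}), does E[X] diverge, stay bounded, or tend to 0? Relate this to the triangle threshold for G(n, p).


Number of potential triangles: C(63, 3) = 39711.
Each occurs with probability p³ ≈ (0.014)³ ≈ 2.74323e-06.
By linearity: E[X] = C(63, 3)·p³ ≈ 39711 · 2.74323e-06 ≈ 0.109.
Since α = 3/2 > 1, p = c/n^{3/2} = o(1/n) is below the triangle threshold p ~ 1/n. Asymptotically E[X] ~ (c³/6)·n^{3(1−α)} = (7³/6)·n^{-1.5} → 0, so by Markov's inequality G has no triangles w.h.p.

E[X] ≈ 0.109; in regime p = Θ(1/n^{3/2}) E[X] tends to 0 (below the triangle threshold p ~ 1/n).


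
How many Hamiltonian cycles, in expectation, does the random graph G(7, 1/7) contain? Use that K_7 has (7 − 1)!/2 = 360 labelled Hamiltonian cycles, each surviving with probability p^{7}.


K_7 has (7 − 1)!/2 = 360 labelled Hamiltonian cycles.
For each such Hamiltonian cycle H, let X_H = 1 if all 7 edges of H are present in G. Then P[X_H = 1] = p^{7} = (1/7)^{7} = 1/823543.
By linearity: E[X] = Σ_H E[X_H] = 360 · p^{7} = 360 · 1/823543 = 360/823543.
Numerically: E[X] ≈ 0.000437136.

E[X] = 360 · (1/7)^{7} = 360/823543 ≈ 0.000437136.


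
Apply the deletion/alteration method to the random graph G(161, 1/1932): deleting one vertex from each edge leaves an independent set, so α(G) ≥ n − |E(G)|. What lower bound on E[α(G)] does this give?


E[|E(G)|] = C(161, 2)·p = 12880 · (1/1932) = 20/3.
E[α(G)] ≥ n − E[|E(G)|] = 161 − 20/3 = 463/3.
Numerically: ≈ 154.3333.
(This is only a lower bound; the true E[α(G)] may be larger.)

E[α(G)] ≥ 463/3 ≈ 154.3333.


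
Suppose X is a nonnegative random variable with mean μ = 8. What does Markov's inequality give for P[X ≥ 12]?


μ = E[X] = 8, a = 12.
Markov: P[X ≥ 12] ≤ μ/a = (8)/12 = 2/3.
Numerically: ≈ 0.66667.
(Since a = 12 > μ = 8.00000, the bound 2/3 is < 1 and informative.)

P[X ≥ 12] ≤ 2/3 ≈ 0.66667.


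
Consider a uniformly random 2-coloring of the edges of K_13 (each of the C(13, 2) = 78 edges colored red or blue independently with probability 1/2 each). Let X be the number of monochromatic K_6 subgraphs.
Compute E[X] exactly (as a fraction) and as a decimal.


Let X = Σ_S X_S over the C(13, 6) = 1716 subsets S of size 6, where X_S = 1 if the K_6 on S is monochromatic.
For a fixed S, the K_6 on S has C(6, 2) = 15 edges. P[all 15 edges red] = (1/2)^15, and likewise for blue, so P[monochromatic] = 2·(1/2)^15 = 2^{1 − 15} = 1/16384.
By linearity of expectation: E[X] = C(13, 6) · 2^{1 − 15} = 1716 · 1/16384 = 429/4096.
Numerically: E[X] ≈ 0.10474.

E[X] = C(13,6)·2^(1−C(6,2)) = 429/4096 ≈ 0.10474.


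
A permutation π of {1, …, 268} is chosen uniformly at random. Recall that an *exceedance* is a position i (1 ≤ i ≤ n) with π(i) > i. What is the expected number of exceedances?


Write X = Σ_{i=1}^{268} X_i, where X_i = 1_{π(i) > i}.
For each fixed i, π(i) is uniform over {1, …, 268} (marginal of a uniform permutation), so P[π(i) > i] = (n − i)/n. Summing: Σ_{i=1}^{268} (n − i)/n = (0 + 1 + … + 267)/268 = 268(268 − 1)/(2·268) = (268 − 1)/2.
Hence E[X] = Σ_{i=1}^{268} (268 − i)/268 = 267/2 ≈ 133.50000.

E[X] = 267/2 = 133.50000.


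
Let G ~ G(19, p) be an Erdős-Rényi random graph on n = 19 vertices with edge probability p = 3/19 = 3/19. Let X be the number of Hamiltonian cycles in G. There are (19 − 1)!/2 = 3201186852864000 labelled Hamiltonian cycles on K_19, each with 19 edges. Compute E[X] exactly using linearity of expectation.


K_19 has (19 − 1)!/2 = 3201186852864000 labelled Hamiltonian cycles.
For each such Hamiltonian cycle H, let X_H = 1 if all 19 edges of H are present in G. Then P[X_H = 1] = p^{19} = (3/19)^{19} = 1162261467/1978419655660313589123979.
By linearity of expectation: E[X] = Σ_H E[X_H] = 3201186852864000 · p^{19} = 3201186852864000 · 1162261467/1978419655660313589123979 = 3720616127750825791488000/1978419655660313589123979.
Numerically: E[X] ≈ 1.8806.

E[X] = 3201186852864000 · (3/19)^{19} = 3720616127750825791488000/1978419655660313589123979 ≈ 1.8806.


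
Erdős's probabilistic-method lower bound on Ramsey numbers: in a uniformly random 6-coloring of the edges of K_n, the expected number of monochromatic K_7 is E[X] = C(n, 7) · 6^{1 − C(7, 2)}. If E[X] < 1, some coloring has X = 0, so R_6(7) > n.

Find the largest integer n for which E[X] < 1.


We need C(n, 7) · 6^{1 − 21} < 1, i.e. C(n, 7) < 6^{21 − 1} = 3656158440062976.
Check values of n near the boundary:
  n = 562: C(562, 7) = 3384017972944752; 3384017972944752 < 3656158440062976? YES
  n = 563: C(563, 7) = 3426622515769596; 3426622515769596 < 3656158440062976? YES
  n = 564: C(564, 7) = 3469685994423792; 3469685994423792 < 3656158440062976? YES
  n = 565: C(565, 7) = 3513212521235560; 3513212521235560 < 3656158440062976? YES
  n = 566: C(566, 7) = 3557206237959440; 3557206237959440 < 3656158440062976? YES
  n = 567: C(567, 7) = 3601671315933933; 3601671315933933 < 3656158440062976? YES
  n = 568: C(568, 7) = 3646611956239704; 3646611956239704 < 3656158440062976? YES
  n = 569: C(569, 7) = 3692032389858348; 3692032389858348 < 3656158440062976? NO
The largest n with C(n, 7) < 3656158440062976 is n = 568 (where E[X] = 16882462760369/16926659444736 ≈ 0.997389). Hence R_6(7) > 568, i.e. R_6(7) ≥ 569.

Largest n = 568; hence R_6(7) > 568.
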